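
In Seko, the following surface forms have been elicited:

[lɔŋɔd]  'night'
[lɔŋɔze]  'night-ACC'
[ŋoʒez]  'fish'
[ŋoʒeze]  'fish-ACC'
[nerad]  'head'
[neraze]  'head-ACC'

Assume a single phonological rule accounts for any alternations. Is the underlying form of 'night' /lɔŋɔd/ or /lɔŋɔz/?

In [lɔŋɔd] and [lɔŋɔze] the final segment of 'night' alternates: [d] ~ [z].
Compare 'fish', with invariant [z] in [ŋoʒez] and [ŋoʒeze]: an analysis with underlying /z/ and a rule producing [d] in isolation would wrongly predict alternation here too.
Therefore /d/ is basic and [z] is derived by intervocalic spirantization (voiced stops become fricatives between vowels).

/lɔŋɔd/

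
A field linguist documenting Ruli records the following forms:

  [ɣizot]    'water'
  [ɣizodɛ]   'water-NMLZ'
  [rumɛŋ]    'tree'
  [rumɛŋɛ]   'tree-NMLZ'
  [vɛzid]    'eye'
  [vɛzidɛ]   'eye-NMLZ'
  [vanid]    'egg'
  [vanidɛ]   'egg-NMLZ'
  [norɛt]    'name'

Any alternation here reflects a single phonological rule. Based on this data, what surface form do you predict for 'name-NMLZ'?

'water' shows [t] ~ [d] at the end of the stem ([ɣizot] vs [ɣizodɛ]).
But 'eye' keeps [d] in both environments ([vɛzid], [vɛzidɛ]), so there is no rule changing /d/ to [t] in isolation.
So /t/ is underlying, and a rule of intervocalic voicing — voiceless stops become voiced between vowels — gives [d].
From [norɛt] the stem 'name' is /norɛt/; between vowels this yields [norɛdɛ].

[norɛdɛ]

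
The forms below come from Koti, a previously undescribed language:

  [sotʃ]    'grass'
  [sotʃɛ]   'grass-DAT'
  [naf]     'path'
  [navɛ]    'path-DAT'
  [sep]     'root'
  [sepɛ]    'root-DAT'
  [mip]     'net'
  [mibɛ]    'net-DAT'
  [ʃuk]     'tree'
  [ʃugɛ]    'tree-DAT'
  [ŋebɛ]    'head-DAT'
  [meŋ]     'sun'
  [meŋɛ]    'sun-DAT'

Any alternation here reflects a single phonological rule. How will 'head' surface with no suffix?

The root 'net' surfaces as [mip] and [mibɛ], with a stem-final [p] ~ [b] alternation.
The stem 'root' ([sep], [sepɛ]) shows [p] unchanged in both environments, so [p] cannot be basic with [b] derived before the DAT suffix.
So /b/ is underlying, and a rule of word-final obstruent devoicing — voiced obstruents become voiceless word-finally — gives [p].
The one attested form of 'head', [ŋebɛ], shows underlying /ŋeb/. Applying the same rule word-finally gives [ŋep].

[ŋep]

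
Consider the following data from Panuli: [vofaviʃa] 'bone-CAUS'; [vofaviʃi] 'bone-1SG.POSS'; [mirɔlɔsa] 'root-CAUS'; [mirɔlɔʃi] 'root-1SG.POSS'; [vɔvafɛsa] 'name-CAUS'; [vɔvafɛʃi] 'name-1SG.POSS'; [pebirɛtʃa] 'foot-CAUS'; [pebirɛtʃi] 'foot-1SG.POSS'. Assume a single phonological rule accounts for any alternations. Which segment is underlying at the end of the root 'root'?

/s/

The stem for 'root' ends in [s] in [mirɔlɔsa] but [ʃ] in [mirɔlɔʃi].
The stem 'bone' ([vofaviʃa], [vofaviʃi]) shows [ʃ] unchanged in both environments, so [ʃ] cannot be basic with [s] derived before the CAUS suffix.
The underlying segment must be /s/; /s/ becomes palato-alveolar [ʃ] before a front vowel, yielding [ʃ] there.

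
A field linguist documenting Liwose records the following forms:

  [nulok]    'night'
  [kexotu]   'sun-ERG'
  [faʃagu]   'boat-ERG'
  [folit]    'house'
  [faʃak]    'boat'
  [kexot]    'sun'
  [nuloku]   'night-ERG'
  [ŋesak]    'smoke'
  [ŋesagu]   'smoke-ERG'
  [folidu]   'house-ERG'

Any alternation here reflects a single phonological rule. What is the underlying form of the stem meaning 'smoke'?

The stem for 'smoke' ends in [k] in [ŋesak] but [g] in [ŋesagu].
But 'night' keeps [k] in both environments ([nulok], [nuloku]), so there is no rule changing /k/ to [g] before the ERG suffix.
Therefore /g/ is basic and [k] is derived by word-final obstruent devoicing (voiced obstruents become voiceless word-finally).
The underlying form of 'smoke' is therefore /ŋesag/.

/ŋesag/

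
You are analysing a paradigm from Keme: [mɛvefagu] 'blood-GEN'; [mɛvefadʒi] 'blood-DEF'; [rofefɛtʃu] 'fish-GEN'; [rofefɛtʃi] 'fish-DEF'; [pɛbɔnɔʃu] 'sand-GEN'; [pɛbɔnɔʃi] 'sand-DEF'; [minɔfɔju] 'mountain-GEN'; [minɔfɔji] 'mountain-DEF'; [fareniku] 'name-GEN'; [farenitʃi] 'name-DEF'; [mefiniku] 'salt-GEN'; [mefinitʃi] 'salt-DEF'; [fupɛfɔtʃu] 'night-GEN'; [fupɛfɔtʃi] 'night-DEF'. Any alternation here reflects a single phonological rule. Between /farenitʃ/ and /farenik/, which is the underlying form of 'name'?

/farenik/

The stem for 'name' ends in [k] in [fareniku] but [tʃ] in [farenitʃi].
Compare 'fish', with invariant [tʃ] in [rofefɛtʃu] and [rofefɛtʃi]: an analysis with underlying /tʃ/ and a rule producing [k] before the GEN suffix would wrongly predict alternation here too.
Therefore /k/ is basic and [tʃ] is derived by palatalization before a front vowel (/k/ and /g/ become palato-alveolar [tʃ] and [dʒ] before a front vowel).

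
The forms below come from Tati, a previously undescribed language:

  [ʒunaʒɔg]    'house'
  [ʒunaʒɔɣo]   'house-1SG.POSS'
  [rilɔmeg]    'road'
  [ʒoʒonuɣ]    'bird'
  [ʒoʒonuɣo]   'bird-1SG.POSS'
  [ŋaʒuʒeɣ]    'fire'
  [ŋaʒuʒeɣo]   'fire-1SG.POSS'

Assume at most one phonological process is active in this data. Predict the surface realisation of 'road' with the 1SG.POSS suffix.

In [ʒunaʒɔg] and [ʒunaʒɔɣo] the final segment of 'house' alternates: [g] ~ [ɣ].
The stem 'bird' ([ʒoʒonuɣ], [ʒoʒonuɣo]) shows [ɣ] unchanged in both environments, so [ɣ] cannot be basic with [g] derived in isolation.
Therefore /g/ is basic and [ɣ] is derived by intervocalic spirantization (voiced stops become fricatives between vowels).
The one attested form of 'road', [rilɔmeg], shows underlying /rilɔmeg/. Applying the same rule between vowels gives [rilɔmeɣo].

[rilɔmeɣo]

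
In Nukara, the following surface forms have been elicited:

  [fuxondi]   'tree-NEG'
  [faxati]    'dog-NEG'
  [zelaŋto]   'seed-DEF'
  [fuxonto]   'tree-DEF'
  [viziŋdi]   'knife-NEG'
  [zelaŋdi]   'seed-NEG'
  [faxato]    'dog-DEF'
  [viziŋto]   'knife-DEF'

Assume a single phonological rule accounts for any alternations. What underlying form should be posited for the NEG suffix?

The NEG morpheme has two allomorphs, [-di] and [-ti].
The DEF suffix, which begins with [t], is invariant after every stem; so [t] is not altered by any rule here.
So the underlying form is /-di/, and voiced stops become voiceless after a vowel.

/-di/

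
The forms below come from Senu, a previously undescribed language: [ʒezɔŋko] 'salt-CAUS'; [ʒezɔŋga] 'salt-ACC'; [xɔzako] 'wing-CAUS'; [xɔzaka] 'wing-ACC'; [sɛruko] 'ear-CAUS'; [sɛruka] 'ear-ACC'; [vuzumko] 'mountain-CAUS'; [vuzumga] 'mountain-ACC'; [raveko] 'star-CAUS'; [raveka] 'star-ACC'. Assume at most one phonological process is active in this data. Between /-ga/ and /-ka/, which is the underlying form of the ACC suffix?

/-ga/

The ACC morpheme has two allomorphs, [-ga] and [-ka].
By contrast the CAUS suffix keeps its initial [k] throughout — that segment must be underlying.
So the underlying form is /-ga/, and voiced stops become voiceless after a vowel.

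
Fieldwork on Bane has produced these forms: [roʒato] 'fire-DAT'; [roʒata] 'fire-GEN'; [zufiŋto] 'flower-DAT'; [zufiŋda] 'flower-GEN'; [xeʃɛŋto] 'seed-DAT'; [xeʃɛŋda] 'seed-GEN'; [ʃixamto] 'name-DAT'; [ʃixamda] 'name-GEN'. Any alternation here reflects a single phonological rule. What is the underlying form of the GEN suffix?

/-da/

The GEN suffix surfaces as [-da] and [-ta], depending on the final segment of the stem.
The DAT suffix, which begins with [t], is invariant after every stem; so [t] is not altered by any rule here.
The GEN suffix is therefore /-da/ underlyingly, with post-vocalic devoicing: voiced stops become voiceless after a vowel.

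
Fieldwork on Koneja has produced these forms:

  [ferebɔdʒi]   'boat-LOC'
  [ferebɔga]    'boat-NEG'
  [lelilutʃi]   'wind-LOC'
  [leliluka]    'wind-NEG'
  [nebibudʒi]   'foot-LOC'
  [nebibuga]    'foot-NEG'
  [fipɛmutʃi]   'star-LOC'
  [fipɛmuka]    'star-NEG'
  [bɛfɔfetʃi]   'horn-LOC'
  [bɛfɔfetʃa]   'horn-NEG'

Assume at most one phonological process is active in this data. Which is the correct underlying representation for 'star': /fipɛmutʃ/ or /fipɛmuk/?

/fipɛmuk/

The root 'star' surfaces as [fipɛmutʃi] and [fipɛmuka], with a stem-final [tʃ] ~ [k] alternation.
The stem 'horn' ([bɛfɔfetʃi], [bɛfɔfetʃa]) shows [tʃ] unchanged in both environments, so [tʃ] cannot be basic with [k] derived before the NEG suffix.
The underlying segment must be /k/; /k/ and /g/ become palato-alveolar [tʃ] and [dʒ] before a front vowel, yielding [tʃ] there.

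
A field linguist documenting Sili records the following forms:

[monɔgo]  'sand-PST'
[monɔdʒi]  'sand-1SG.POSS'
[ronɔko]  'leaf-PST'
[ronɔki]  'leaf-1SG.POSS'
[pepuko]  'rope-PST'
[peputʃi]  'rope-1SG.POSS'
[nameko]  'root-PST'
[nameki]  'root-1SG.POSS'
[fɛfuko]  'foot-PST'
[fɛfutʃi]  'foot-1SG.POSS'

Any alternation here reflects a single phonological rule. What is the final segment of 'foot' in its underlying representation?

In [fɛfuko] and [fɛfutʃi] the final segment of 'foot' alternates: [k] ~ [tʃ].
If /k/ were underlying and a rule turned it into [tʃ] before the 1SG.POSS suffix, 'root' would also alternate; but it has [k] in both [nameko] and [nameki].
The underlying segment must be /tʃ/; palato-alveolar /tʃ/ and /dʒ/ become [k] and [g] when no front vowel follows, yielding [k] there.

/tʃ/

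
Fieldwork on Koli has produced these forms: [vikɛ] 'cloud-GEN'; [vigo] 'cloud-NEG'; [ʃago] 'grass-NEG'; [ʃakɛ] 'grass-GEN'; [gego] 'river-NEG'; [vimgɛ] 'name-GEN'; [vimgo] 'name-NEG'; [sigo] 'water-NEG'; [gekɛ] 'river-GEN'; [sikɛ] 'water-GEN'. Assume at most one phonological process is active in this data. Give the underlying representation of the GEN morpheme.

/-kɛ/

The GEN suffix surfaces as [-gɛ] and [-kɛ], depending on the final segment of the stem.
By contrast the NEG suffix keeps its initial [g] throughout — that segment must be underlying.
The GEN suffix is therefore /-kɛ/ underlyingly, with post-nasal voicing: voiceless stops become voiced after a nasal.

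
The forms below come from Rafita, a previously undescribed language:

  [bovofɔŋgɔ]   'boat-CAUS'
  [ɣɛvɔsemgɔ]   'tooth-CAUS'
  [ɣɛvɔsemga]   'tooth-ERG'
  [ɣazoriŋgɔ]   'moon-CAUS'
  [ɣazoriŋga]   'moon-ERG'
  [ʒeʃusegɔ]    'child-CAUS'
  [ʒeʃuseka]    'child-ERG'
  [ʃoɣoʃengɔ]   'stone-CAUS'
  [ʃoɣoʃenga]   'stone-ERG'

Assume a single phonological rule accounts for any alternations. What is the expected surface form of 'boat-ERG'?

The ERG suffix surfaces as [-ga] and [-ka], depending on the final segment of the stem.
The CAUS suffix, which begins with [g], is invariant after every stem; so [g] is not altered by any rule here.
The ERG suffix is therefore /-ka/ underlyingly, with post-nasal voicing: voiceless stops become voiced after a nasal.
After 'boat', which ends in a nasal, the suffix surfaces as [-ga], giving [bovofɔŋga].

[bovofɔŋga]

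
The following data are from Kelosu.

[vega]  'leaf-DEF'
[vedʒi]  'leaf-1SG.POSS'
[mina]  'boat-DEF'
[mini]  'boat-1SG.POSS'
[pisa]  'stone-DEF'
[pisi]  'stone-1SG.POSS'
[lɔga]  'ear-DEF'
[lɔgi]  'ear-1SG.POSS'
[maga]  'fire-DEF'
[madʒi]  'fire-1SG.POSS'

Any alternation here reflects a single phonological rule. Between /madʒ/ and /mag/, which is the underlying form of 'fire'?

In [maga] and [madʒi] the final segment of 'fire' alternates: [g] ~ [dʒ].
Compare 'ear', with invariant [g] in [lɔga] and [lɔgi]: an analysis with underlying /g/ and a rule producing [dʒ] before the 1SG.POSS suffix would wrongly predict alternation here too.
The underlying segment must be /dʒ/; palato-alveolar /dʒ/ becomes [g] when no front vowel follows, yielding [g] there.

/madʒ/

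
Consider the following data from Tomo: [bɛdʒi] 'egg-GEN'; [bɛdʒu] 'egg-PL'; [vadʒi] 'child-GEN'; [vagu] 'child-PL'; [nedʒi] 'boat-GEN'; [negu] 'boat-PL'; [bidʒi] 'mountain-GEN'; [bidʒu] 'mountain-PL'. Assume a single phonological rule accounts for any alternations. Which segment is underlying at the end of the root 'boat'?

The root 'boat' surfaces as [nedʒi] and [negu], with a stem-final [dʒ] ~ [g] alternation.
The stem 'egg' ([bɛdʒi], [bɛdʒu]) shows [dʒ] unchanged in both environments, so [dʒ] cannot be basic with [g] derived before the PL suffix.
The underlying segment must be /g/; /g/ becomes palato-alveolar [dʒ] before a front vowel, yielding [dʒ] there.

/g/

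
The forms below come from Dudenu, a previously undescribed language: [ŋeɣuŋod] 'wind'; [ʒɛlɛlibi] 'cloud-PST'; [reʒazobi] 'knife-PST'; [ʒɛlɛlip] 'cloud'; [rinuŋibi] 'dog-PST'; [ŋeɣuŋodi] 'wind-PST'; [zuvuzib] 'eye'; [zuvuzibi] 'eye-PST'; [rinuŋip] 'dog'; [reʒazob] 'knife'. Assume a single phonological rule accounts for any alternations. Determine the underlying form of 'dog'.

/rinuŋip/

'dog' shows [p] ~ [b] at the end of the stem ([rinuŋip] vs [rinuŋibi]).
The stem 'eye' ([zuvuzib], [zuvuzibi]) shows [b] unchanged in both environments, so [b] cannot be basic with [p] derived in isolation.
The underlying segment must be /p/; voiceless stops become voiced between vowels, yielding [b] there.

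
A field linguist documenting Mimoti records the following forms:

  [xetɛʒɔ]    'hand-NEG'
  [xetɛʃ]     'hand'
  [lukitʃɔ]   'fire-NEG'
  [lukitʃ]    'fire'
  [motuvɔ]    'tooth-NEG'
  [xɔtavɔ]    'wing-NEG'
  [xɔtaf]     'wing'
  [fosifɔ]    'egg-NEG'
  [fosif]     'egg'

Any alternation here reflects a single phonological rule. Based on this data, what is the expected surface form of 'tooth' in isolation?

'wing' shows [v] ~ [f] at the end of the stem ([xɔtavɔ] vs [xɔtaf]).
Compare 'egg', with invariant [f] in [fosifɔ] and [fosif]: an analysis with underlying /f/ and a rule producing [v] before the NEG suffix would wrongly predict alternation here too.
Therefore /v/ is basic and [f] is derived by word-final obstruent devoicing (voiced obstruents become voiceless word-finally).
The one attested form of 'tooth', [motuvɔ], shows underlying /motuv/. Applying the same rule word-finally gives [motuf].

[motuf]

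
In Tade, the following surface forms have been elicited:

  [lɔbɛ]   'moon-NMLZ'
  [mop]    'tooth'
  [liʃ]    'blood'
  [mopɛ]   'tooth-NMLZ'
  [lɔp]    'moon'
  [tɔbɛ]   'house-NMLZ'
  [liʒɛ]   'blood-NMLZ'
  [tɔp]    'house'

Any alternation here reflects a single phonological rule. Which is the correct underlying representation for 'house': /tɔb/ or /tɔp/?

/tɔb/

The root 'house' surfaces as [tɔbɛ] and [tɔp], with a stem-final [b] ~ [p] alternation.
Compare 'tooth', with invariant [p] in [mopɛ] and [mop]: an analysis with underlying /p/ and a rule producing [b] before the NMLZ suffix would wrongly predict alternation here too.
Therefore /b/ is basic and [p] is derived by word-final obstruent devoicing (voiced obstruents become voiceless word-finally).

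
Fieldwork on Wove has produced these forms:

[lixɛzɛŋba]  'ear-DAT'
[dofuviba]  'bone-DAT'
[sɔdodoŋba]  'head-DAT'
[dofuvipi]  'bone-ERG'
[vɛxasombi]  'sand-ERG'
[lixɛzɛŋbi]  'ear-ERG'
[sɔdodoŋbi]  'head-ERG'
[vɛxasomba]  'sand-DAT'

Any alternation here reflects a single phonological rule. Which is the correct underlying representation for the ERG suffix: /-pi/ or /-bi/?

/-pi/

The ERG morpheme has two allomorphs, [-bi] and [-pi].
The DAT suffix, which begins with [b], is invariant after every stem; so [b] is not altered by any rule here.
The ERG suffix is therefore /-pi/ underlyingly, with post-nasal voicing: voiceless stops become voiced after a nasal.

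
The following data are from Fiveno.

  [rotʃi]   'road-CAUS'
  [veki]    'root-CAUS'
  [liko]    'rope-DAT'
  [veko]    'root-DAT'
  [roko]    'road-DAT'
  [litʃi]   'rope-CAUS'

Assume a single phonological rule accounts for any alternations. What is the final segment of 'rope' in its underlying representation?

The root 'rope' surfaces as [litʃi] and [liko], with a stem-final [tʃ] ~ [k] alternation.
The stem 'root' ([veki], [veko]) shows [k] unchanged in both environments, so [k] cannot be basic with [tʃ] derived before the CAUS suffix.
Therefore /tʃ/ is basic and [k] is derived by depalatalization (palato-alveolar /tʃ/ becomes [k] when no front vowel follows).

/tʃ/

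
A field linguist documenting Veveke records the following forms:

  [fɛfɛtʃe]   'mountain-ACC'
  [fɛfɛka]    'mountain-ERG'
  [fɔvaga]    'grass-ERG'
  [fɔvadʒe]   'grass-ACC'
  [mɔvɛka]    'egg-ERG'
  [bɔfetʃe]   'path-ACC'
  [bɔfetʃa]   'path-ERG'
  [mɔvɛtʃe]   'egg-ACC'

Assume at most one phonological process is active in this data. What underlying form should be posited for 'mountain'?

The root 'mountain' surfaces as [fɛfɛka] and [fɛfɛtʃe], with a stem-final [k] ~ [tʃ] alternation.
If /tʃ/ were underlying and a rule turned it into [k] before the ERG suffix, 'path' would also alternate; but it has [tʃ] in both [bɔfetʃa] and [bɔfetʃe].
The alternation reflects palatalization before a front vowel: /k/ and /g/ become palato-alveolar [tʃ] and [dʒ] before a front vowel. /k/ is underlying.
The underlying form of 'mountain' is therefore /fɛfɛk/.

/fɛfɛk/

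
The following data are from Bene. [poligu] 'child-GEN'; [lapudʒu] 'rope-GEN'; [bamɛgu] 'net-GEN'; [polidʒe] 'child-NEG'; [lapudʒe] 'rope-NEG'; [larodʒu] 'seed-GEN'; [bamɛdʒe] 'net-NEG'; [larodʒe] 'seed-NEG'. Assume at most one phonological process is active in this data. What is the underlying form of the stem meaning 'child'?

/polig/

The stem for 'child' ends in [dʒ] in [polidʒe] but [g] in [poligu].
The stem 'seed' ([larodʒe], [larodʒu]) shows [dʒ] unchanged in both environments, so [dʒ] cannot be basic with [g] derived before the GEN suffix.
Therefore /g/ is basic and [dʒ] is derived by palatalization before a front vowel (/g/ becomes palato-alveolar [dʒ] before a front vowel).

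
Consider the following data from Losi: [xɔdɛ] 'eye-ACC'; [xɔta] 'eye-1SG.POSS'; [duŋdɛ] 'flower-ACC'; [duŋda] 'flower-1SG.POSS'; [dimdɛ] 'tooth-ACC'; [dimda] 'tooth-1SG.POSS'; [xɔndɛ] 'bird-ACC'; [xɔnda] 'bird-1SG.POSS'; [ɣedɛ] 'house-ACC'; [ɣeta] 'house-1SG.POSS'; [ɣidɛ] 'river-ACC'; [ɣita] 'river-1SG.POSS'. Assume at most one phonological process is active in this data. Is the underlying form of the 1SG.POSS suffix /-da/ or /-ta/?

/-ta/

The 1SG.POSS morpheme has two allomorphs, [-da] and [-ta].
By contrast the ACC suffix keeps its initial [d] throughout — that segment must be underlying.
The 1SG.POSS suffix is therefore /-ta/ underlyingly, with post-nasal voicing: voiceless stops become voiced after a nasal.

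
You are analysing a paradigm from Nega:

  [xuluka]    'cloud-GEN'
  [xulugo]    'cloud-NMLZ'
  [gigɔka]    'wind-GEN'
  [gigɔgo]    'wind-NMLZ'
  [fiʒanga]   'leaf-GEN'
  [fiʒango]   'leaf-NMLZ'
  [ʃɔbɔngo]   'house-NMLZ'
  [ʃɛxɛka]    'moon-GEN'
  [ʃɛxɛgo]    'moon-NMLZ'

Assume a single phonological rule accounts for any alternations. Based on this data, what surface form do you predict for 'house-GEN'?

[ʃɔbɔnga]

The GEN morpheme has two allomorphs, [-ga] and [-ka].
The NMLZ suffix, which begins with [g], is invariant after every stem; so [g] is not altered by any rule here.
So the underlying form is /-ka/, and voiceless stops become voiced after a nasal.
After 'house', which ends in a nasal, the suffix surfaces as [-ga], giving [ʃɔbɔnga].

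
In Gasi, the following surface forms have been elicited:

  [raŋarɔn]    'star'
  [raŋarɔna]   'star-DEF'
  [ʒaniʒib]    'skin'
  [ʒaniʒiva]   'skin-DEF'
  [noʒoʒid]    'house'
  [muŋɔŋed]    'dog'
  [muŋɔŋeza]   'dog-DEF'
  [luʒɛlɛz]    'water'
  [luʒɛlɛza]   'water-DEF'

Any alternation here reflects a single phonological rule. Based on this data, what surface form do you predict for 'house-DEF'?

The stem for 'dog' ends in [d] in [muŋɔŋed] but [z] in [muŋɔŋeza].
But 'water' keeps [z] in both environments ([luʒɛlɛz], [luʒɛlɛza]), so there is no rule changing /z/ to [d] in isolation.
Therefore /d/ is basic and [z] is derived by intervocalic spirantization (voiced stops become fricatives between vowels).
From [noʒoʒid] the stem 'house' is /noʒoʒid/; between vowels this yields [noʒoʒiza].

[noʒoʒiza]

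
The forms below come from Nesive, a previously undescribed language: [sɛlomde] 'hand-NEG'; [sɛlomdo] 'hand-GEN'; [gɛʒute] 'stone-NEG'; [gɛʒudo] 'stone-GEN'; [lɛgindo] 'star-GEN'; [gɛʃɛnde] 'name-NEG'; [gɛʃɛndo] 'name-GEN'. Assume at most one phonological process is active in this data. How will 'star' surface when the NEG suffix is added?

The NEG morpheme has two allomorphs, [-de] and [-te].
The GEN suffix, which begins with [d], is invariant after every stem; so [d] is not altered by any rule here.
The NEG suffix is therefore /-te/ underlyingly, with post-nasal voicing: voiceless stops become voiced after a nasal.
After 'star', which ends in a nasal, the suffix surfaces as [-de], giving [lɛginde].

[lɛginde]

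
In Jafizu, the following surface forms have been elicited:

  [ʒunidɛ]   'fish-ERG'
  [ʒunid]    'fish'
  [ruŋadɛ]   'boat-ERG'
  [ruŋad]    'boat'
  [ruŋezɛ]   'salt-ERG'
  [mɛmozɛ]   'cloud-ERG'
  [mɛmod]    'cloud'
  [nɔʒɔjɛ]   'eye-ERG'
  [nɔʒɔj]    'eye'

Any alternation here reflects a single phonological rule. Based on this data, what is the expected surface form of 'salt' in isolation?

[ruŋed]

The stem for 'cloud' ends in [z] in [mɛmozɛ] but [d] in [mɛmod].
Compare 'boat', with invariant [d] in [ruŋadɛ] and [ruŋad]: an analysis with underlying /d/ and a rule producing [z] before the ERG suffix would wrongly predict alternation here too.
The underlying segment must be /z/; voiced fricatives become stops word-finally, yielding [d] there.
The one attested form of 'salt', [ruŋezɛ], shows underlying /ruŋez/. Applying the same rule word-finally gives [ruŋed].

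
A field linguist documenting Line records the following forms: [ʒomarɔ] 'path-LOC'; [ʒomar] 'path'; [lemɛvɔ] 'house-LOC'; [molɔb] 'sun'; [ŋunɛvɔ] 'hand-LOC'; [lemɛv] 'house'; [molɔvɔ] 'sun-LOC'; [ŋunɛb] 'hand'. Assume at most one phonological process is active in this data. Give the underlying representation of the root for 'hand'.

The root 'hand' surfaces as [ŋunɛvɔ] and [ŋunɛb], with a stem-final [v] ~ [b] alternation.
Compare 'house', with invariant [v] in [lemɛvɔ] and [lemɛv]: an analysis with underlying /v/ and a rule producing [b] in isolation would wrongly predict alternation here too.
The alternation reflects intervocalic spirantization: voiced stops become fricatives between vowels. /b/ is underlying.
So 'hand' = /ŋunɛb/.

/ŋunɛb/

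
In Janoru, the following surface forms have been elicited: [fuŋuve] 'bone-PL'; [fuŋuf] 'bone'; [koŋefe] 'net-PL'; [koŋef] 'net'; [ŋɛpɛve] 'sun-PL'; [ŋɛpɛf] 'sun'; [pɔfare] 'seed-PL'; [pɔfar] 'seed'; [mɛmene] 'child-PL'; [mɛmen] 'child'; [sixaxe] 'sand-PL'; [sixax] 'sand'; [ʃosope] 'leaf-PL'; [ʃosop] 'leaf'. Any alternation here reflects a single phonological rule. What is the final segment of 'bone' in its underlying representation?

/v/

The stem for 'bone' ends in [v] in [fuŋuve] but [f] in [fuŋuf].
The stem 'net' ([koŋefe], [koŋef]) shows [f] unchanged in both environments, so [f] cannot be basic with [v] derived before the PL suffix.
Therefore /v/ is basic and [f] is derived by word-final obstruent devoicing (voiced obstruents become voiceless word-finally).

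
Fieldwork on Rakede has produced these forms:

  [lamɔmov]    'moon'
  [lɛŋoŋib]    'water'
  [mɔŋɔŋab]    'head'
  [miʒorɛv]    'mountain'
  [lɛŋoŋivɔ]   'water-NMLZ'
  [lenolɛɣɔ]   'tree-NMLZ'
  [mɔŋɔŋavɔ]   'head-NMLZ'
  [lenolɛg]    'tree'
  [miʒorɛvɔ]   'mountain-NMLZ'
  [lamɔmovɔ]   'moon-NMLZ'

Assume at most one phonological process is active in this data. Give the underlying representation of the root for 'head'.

The root 'head' surfaces as [mɔŋɔŋab] and [mɔŋɔŋavɔ], with a stem-final [b] ~ [v] alternation.
If /v/ were underlying and a rule turned it into [b] in isolation, 'moon' would also alternate; but it has [v] in both [lamɔmov] and [lamɔmovɔ].
The alternation reflects intervocalic spirantization: voiced stops become fricatives between vowels. /b/ is underlying.

/mɔŋɔŋab/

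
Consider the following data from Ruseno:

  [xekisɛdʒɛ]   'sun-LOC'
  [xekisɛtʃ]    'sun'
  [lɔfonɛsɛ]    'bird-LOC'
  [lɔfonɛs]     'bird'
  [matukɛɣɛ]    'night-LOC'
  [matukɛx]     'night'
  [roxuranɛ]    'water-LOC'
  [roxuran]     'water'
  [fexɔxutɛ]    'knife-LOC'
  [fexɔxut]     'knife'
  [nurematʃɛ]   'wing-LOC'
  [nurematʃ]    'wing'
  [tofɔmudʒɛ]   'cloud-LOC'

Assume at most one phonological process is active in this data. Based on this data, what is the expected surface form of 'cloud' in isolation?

The stem for 'sun' ends in [dʒ] in [xekisɛdʒɛ] but [tʃ] in [xekisɛtʃ].
The stem 'wing' ([nurematʃɛ], [nurematʃ]) shows [tʃ] unchanged in both environments, so [tʃ] cannot be basic with [dʒ] derived before the LOC suffix.
Therefore /dʒ/ is basic and [tʃ] is derived by word-final obstruent devoicing (voiced obstruents become voiceless word-finally).
The one attested form of 'cloud', [tofɔmudʒɛ], shows underlying /tofɔmudʒ/. Applying the same rule word-finally gives [tofɔmutʃ].

[tofɔmutʃ]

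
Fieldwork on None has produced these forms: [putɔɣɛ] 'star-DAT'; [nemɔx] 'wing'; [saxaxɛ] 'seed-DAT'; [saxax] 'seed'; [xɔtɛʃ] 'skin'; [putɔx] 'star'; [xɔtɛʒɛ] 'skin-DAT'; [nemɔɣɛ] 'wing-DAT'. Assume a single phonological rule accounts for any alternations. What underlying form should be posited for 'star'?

/putɔɣ/

The root 'star' surfaces as [putɔx] and [putɔɣɛ], with a stem-final [x] ~ [ɣ] alternation.
But 'seed' keeps [x] in both environments ([saxax], [saxaxɛ]), so there is no rule changing /x/ to [ɣ] before the DAT suffix.
Therefore /ɣ/ is basic and [x] is derived by word-final obstruent devoicing (voiced obstruents become voiceless word-finally).
So 'star' = /putɔɣ/.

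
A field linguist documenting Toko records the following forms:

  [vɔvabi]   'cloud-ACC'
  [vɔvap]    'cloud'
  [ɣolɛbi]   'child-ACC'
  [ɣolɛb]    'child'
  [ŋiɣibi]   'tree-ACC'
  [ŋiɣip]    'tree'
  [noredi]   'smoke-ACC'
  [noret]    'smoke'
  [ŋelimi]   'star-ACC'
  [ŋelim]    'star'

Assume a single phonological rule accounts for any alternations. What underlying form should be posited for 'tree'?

/ŋiɣip/

The stem for 'tree' ends in [b] in [ŋiɣibi] but [p] in [ŋiɣip].
But 'child' keeps [b] in both environments ([ɣolɛbi], [ɣolɛb]), so there is no rule changing /b/ to [p] in isolation.
Therefore /p/ is basic and [b] is derived by intervocalic voicing (voiceless stops become voiced between vowels).
Hence 'tree' is /ŋiɣip/ underlyingly.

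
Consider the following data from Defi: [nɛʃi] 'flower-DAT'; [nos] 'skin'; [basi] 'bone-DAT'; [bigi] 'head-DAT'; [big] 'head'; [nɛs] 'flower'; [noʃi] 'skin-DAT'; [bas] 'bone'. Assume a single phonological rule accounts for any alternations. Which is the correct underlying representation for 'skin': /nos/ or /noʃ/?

/noʃ/

In [noʃi] and [nos] the final segment of 'skin' alternates: [ʃ] ~ [s].
If /s/ were underlying and a rule turned it into [ʃ] before the DAT suffix, 'bone' would also alternate; but it has [s] in both [basi] and [bas].
The alternation reflects depalatalization: palato-alveolar /ʃ/ becomes [s] when no front vowel follows. /ʃ/ is underlying.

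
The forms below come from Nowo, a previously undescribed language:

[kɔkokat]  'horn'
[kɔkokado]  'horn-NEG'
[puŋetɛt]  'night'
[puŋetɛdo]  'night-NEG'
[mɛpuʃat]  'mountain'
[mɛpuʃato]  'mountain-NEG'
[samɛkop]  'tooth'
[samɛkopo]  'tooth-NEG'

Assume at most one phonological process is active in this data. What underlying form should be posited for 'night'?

The root 'night' surfaces as [puŋetɛt] and [puŋetɛdo], with a stem-final [t] ~ [d] alternation.
If /t/ were underlying and a rule turned it into [d] before the NEG suffix, 'mountain' would also alternate; but it has [t] in both [mɛpuʃat] and [mɛpuʃato].
The underlying segment must be /d/; voiced obstruents become voiceless word-finally, yielding [t] there.

/puŋetɛd/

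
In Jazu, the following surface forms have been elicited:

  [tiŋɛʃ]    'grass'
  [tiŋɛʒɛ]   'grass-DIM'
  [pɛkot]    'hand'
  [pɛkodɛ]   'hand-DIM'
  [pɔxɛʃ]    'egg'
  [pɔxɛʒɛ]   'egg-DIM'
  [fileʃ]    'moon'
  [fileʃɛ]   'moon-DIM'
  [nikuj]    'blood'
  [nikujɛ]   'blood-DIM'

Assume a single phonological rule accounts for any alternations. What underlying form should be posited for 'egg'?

The stem for 'egg' ends in [ʃ] in [pɔxɛʃ] but [ʒ] in [pɔxɛʒɛ].
The stem 'moon' ([fileʃ], [fileʃɛ]) shows [ʃ] unchanged in both environments, so [ʃ] cannot be basic with [ʒ] derived before the DIM suffix.
The underlying segment must be /ʒ/; voiced obstruents become voiceless word-finally, yielding [ʃ] there.
So 'egg' = /pɔxɛʒ/.

/pɔxɛʒ/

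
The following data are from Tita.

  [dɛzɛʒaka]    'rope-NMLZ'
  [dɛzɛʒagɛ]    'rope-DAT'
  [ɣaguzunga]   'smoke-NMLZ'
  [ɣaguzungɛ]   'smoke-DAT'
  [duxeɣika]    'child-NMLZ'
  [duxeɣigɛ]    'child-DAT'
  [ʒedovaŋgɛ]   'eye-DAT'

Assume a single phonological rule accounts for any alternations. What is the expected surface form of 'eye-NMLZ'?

[ʒedovaŋga]

The NMLZ suffix surfaces as [-ga] and [-ka], depending on the final segment of the stem.
By contrast the DAT suffix keeps its initial [g] throughout — that segment must be underlying.
So the underlying form is /-ka/, and voiceless stops become voiced after a nasal.
After 'eye', which ends in a nasal, the suffix surfaces as [-ga], giving [ʒedovaŋga].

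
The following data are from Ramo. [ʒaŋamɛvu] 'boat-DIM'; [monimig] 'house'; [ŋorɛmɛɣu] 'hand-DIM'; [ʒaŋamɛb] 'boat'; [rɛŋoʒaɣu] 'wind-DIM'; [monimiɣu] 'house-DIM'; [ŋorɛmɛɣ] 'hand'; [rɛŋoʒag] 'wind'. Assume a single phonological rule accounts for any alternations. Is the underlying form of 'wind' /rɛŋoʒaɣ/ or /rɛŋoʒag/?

/rɛŋoʒag/

The stem for 'wind' ends in [ɣ] in [rɛŋoʒaɣu] but [g] in [rɛŋoʒag].
But 'hand' keeps [ɣ] in both environments ([ŋorɛmɛɣu], [ŋorɛmɛɣ]), so there is no rule changing /ɣ/ to [g] in isolation.
The alternation reflects intervocalic spirantization: voiced stops become fricatives between vowels. /g/ is underlying.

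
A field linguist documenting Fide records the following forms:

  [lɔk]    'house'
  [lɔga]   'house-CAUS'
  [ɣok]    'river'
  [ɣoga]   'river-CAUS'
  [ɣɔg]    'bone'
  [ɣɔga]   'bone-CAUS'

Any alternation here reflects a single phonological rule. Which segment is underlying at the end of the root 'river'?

/k/

The root 'river' surfaces as [ɣok] and [ɣoga], with a stem-final [k] ~ [g] alternation.
If /g/ were underlying and a rule turned it into [k] in isolation, 'bone' would also alternate; but it has [g] in both [ɣɔg] and [ɣɔga].
The alternation reflects intervocalic voicing: voiceless stops become voiced between vowels. /k/ is underlying.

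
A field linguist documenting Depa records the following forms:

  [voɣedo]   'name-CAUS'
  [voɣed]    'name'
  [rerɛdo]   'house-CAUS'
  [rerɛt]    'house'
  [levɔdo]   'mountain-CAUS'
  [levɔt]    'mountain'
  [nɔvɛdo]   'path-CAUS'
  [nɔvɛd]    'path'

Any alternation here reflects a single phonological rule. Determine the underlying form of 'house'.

/rerɛt/

In [rerɛdo] and [rerɛt] the final segment of 'house' alternates: [d] ~ [t].
Compare 'path', with invariant [d] in [nɔvɛdo] and [nɔvɛd]: an analysis with underlying /d/ and a rule producing [t] in isolation would wrongly predict alternation here too.
So /t/ is underlying, and a rule of intervocalic voicing — voiceless stops become voiced between vowels — gives [d].
Hence 'house' is /rerɛt/ underlyingly.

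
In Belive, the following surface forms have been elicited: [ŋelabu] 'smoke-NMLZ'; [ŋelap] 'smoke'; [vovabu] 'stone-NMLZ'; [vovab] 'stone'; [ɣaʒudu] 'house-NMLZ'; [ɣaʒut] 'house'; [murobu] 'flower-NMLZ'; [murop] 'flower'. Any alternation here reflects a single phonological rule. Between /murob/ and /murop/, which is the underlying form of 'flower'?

The stem for 'flower' ends in [b] in [murobu] but [p] in [murop].
The stem 'stone' ([vovabu], [vovab]) shows [b] unchanged in both environments, so [b] cannot be basic with [p] derived in isolation.
So /p/ is underlying, and a rule of intervocalic voicing — voiceless stops become voiced between vowels — gives [b].

/murop/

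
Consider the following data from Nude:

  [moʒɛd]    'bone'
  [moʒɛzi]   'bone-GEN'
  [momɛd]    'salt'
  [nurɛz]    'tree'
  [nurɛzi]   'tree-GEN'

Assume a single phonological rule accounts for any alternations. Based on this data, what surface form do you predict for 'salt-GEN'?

The root 'bone' surfaces as [moʒɛzi] and [moʒɛd], with a stem-final [z] ~ [d] alternation.
The stem 'tree' ([nurɛzi], [nurɛz]) shows [z] unchanged in both environments, so [z] cannot be basic with [d] derived in isolation.
So /d/ is underlying, and a rule of intervocalic spirantization — voiced stops become fricatives between vowels — gives [z].
The one attested form of 'salt', [momɛd], shows underlying /momɛd/. Applying the same rule between vowels gives [momɛzi].

[momɛzi]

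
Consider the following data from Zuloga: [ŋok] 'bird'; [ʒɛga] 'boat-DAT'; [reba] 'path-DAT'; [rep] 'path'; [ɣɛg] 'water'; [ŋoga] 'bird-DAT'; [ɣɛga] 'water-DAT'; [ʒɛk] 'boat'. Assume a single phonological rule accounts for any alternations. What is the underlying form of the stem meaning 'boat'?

/ʒɛk/

The stem for 'boat' ends in [k] in [ʒɛk] but [g] in [ʒɛga].
If /g/ were underlying and a rule turned it into [k] in isolation, 'water' would also alternate; but it has [g] in both [ɣɛg] and [ɣɛga].
The alternation reflects intervocalic voicing: voiceless stops become voiced between vowels. /k/ is underlying.
The underlying form of 'boat' is therefore /ʒɛk/.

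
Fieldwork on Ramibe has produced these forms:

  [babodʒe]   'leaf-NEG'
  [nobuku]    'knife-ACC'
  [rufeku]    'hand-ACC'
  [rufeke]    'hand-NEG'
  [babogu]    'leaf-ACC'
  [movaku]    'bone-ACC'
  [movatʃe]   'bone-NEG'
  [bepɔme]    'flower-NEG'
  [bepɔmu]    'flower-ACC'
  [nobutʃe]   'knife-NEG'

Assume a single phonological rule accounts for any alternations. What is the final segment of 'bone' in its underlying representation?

The root 'bone' surfaces as [movaku] and [movatʃe], with a stem-final [k] ~ [tʃ] alternation.
But 'hand' keeps [k] in both environments ([rufeku], [rufeke]), so there is no rule changing /k/ to [tʃ] before the NEG suffix.
Therefore /tʃ/ is basic and [k] is derived by depalatalization (palato-alveolar /tʃ/ and /dʒ/ become [k] and [g] when no front vowel follows).

/tʃ/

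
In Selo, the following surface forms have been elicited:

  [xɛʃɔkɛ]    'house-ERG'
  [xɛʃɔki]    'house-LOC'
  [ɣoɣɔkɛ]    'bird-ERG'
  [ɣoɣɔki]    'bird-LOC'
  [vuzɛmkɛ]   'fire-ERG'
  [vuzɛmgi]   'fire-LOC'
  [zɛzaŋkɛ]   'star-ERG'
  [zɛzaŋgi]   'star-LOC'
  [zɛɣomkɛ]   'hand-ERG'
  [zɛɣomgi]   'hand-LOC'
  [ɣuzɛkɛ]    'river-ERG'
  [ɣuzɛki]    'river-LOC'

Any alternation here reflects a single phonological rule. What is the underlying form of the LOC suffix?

The LOC morpheme has two allomorphs, [-gi] and [-ki].
The ERG suffix, which begins with [k], is invariant after every stem; so [k] is not altered by any rule here.
So the underlying form is /-gi/, and voiced stops become voiceless after a vowel.

/-gi/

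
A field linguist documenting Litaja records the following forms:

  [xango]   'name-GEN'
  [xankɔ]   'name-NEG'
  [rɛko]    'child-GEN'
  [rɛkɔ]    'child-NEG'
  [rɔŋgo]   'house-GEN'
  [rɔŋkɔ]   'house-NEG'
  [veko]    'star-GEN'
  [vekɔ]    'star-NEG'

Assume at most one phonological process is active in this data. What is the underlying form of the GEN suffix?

The GEN morpheme has two allomorphs, [-go] and [-ko].
By contrast the NEG suffix keeps its initial [k] throughout — that segment must be underlying.
So the underlying form is /-go/, and voiced stops become voiceless after a vowel.

/-go/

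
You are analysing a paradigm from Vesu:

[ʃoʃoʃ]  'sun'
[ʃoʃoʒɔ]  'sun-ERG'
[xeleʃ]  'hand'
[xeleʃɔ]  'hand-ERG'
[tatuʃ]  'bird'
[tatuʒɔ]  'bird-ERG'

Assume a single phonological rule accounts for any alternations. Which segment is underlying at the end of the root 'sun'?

'sun' shows [ʃ] ~ [ʒ] at the end of the stem ([ʃoʃoʃ] vs [ʃoʃoʒɔ]).
If /ʃ/ were underlying and a rule turned it into [ʒ] before the ERG suffix, 'hand' would also alternate; but it has [ʃ] in both [xeleʃ] and [xeleʃɔ].
Therefore /ʒ/ is basic and [ʃ] is derived by word-final obstruent devoicing (voiced obstruents become voiceless word-finally).

/ʒ/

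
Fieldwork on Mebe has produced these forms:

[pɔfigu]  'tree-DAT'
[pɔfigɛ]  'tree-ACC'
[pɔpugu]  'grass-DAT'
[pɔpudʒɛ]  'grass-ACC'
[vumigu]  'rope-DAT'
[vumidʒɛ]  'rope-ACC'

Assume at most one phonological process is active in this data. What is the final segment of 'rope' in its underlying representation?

/dʒ/

The root 'rope' surfaces as [vumigu] and [vumidʒɛ], with a stem-final [g] ~ [dʒ] alternation.
But 'tree' keeps [g] in both environments ([pɔfigu], [pɔfigɛ]), so there is no rule changing /g/ to [dʒ] before the ACC suffix.
The alternation reflects depalatalization: palato-alveolar /dʒ/ becomes [g] when no front vowel follows. /dʒ/ is underlying.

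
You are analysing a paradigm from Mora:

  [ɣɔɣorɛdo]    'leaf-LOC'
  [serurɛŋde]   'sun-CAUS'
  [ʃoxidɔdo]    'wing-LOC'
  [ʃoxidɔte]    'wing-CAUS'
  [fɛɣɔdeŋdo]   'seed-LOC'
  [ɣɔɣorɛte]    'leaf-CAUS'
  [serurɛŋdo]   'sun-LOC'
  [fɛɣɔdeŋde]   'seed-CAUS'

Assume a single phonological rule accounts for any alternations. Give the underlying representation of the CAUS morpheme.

/-te/

The CAUS suffix surfaces as [-de] and [-te], depending on the final segment of the stem.
By contrast the LOC suffix keeps its initial [d] throughout — that segment must be underlying.
So the underlying form is /-te/, and voiceless stops become voiced after a nasal.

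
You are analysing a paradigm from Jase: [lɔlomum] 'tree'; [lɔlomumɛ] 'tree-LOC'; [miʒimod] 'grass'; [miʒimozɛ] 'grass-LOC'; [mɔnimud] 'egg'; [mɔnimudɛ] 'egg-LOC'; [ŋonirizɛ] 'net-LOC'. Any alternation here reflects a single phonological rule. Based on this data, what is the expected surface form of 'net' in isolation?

[ŋonirid]

The root 'grass' surfaces as [miʒimod] and [miʒimozɛ], with a stem-final [d] ~ [z] alternation.
Compare 'egg', with invariant [d] in [mɔnimud] and [mɔnimudɛ]: an analysis with underlying /d/ and a rule producing [z] before the LOC suffix would wrongly predict alternation here too.
So /z/ is underlying, and a rule of word-final hardening — voiced fricatives become stops word-finally — gives [d].
The one attested form of 'net', [ŋonirizɛ], shows underlying /ŋoniriz/. Applying the same rule word-finally gives [ŋonirid].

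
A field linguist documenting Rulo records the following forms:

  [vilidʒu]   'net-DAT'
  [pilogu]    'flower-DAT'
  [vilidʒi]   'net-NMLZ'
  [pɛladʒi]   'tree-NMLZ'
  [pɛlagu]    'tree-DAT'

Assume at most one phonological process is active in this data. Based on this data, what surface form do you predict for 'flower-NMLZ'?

The stem for 'tree' ends in [dʒ] in [pɛladʒi] but [g] in [pɛlagu].
The stem 'net' ([vilidʒi], [vilidʒu]) shows [dʒ] unchanged in both environments, so [dʒ] cannot be basic with [g] derived before the DAT suffix.
Therefore /g/ is basic and [dʒ] is derived by palatalization before a front vowel (/g/ becomes palato-alveolar [dʒ] before a front vowel).
The one attested form of 'flower', [pilogu], shows underlying /pilog/. Applying the same rule before a front vowel gives [pilodʒi].

[pilodʒi]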